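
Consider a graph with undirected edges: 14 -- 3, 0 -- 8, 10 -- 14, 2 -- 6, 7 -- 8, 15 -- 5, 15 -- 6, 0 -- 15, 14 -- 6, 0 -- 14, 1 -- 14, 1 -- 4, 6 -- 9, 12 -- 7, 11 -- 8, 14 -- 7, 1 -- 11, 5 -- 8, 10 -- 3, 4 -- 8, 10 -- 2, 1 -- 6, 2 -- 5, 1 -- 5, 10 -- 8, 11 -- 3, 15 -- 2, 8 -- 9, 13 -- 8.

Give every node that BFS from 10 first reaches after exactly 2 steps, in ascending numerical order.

0, 1, 4, 5, 6, 7, 9, 11, 13, 15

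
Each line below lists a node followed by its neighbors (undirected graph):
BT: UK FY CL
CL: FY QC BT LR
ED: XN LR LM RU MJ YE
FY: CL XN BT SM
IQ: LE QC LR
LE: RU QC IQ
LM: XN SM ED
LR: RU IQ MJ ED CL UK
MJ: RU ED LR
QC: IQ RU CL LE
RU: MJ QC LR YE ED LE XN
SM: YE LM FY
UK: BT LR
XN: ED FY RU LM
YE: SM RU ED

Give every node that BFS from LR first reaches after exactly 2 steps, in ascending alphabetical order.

BT, FY, LE, LM, QC, XN, YE

Level 0: LR
Level 1: CL, ED, IQ, MJ, RU, UK
Level 2: BT, FY, LE, LM, QC, XN, YE
Level 3: SM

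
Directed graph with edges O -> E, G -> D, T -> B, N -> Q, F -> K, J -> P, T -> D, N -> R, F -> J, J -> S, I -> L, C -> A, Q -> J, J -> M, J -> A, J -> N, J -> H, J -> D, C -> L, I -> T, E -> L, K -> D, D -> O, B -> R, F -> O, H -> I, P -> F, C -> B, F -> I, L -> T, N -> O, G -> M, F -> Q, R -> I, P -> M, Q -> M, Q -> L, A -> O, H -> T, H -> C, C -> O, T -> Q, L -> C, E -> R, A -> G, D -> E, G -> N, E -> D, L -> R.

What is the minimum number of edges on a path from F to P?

2

Level 0: F
Level 1: I, J, K, O, Q
Level 2: A, D, E, H, L, M, N, P, S, T
Level 3: B, C, G, R
P first appears at level 2.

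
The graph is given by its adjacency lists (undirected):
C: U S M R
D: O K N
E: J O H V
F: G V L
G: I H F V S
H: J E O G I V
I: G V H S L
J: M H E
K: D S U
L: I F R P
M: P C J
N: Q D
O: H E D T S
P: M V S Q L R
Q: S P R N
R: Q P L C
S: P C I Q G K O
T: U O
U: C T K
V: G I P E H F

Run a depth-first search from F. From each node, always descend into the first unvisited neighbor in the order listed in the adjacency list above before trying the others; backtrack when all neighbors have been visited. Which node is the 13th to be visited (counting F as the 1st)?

Visit F
F → G
G → I
I → V
V → P
P → M
M → C
C → U
U → T
T → O
O → H
H → J
J → E
O → D
D → K
K → S
S → Q
Q → R
R → L
Q → N

Visit order: F, G, I, V, P, M, C, U, T, O, H, J, E, D, K, S, Q, R, L, N

E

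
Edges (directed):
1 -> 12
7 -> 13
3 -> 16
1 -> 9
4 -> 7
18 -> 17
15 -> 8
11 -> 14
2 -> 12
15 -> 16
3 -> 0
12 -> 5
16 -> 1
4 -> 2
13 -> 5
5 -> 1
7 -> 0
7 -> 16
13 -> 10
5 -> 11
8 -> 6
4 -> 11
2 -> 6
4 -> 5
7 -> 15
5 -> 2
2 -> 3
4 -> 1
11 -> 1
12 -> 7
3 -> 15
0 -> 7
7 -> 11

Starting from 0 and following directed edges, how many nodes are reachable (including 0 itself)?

BFS from 0 visits: 0, 7, 11, 13, 15, 16, 1, 14, 5, 10, 8, 9, 12, 2, 6, 3
Reachable nodes: 16 of 19 total.

16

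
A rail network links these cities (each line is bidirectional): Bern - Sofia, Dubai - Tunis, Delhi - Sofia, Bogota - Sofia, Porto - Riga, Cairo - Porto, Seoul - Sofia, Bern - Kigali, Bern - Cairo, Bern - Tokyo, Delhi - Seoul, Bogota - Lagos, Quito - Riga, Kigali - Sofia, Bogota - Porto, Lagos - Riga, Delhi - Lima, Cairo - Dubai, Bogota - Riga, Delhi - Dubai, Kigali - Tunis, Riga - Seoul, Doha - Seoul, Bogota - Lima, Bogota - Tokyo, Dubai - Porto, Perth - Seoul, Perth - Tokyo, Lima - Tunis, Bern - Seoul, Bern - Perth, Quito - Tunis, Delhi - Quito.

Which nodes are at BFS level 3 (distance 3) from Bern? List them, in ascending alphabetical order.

Level 0: Bern
Level 1: Cairo, Kigali, Perth, Seoul, Sofia, Tokyo
Level 2: Bogota, Delhi, Doha, Dubai, Porto, Riga, Tunis
Level 3: Lagos, Lima, Quito

Lagos, Lima, Quito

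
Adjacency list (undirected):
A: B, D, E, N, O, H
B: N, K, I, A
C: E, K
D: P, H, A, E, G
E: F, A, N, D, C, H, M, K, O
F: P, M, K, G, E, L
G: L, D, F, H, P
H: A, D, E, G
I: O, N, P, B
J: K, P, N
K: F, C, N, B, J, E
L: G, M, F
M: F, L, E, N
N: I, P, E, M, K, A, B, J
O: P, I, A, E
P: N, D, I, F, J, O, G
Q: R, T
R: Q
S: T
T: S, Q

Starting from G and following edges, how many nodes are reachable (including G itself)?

16

BFS from G visits: G, P, L, H, F, D, O, N, J, I, M, E, A, K, B, C
Reachable nodes: 16 of 20 total.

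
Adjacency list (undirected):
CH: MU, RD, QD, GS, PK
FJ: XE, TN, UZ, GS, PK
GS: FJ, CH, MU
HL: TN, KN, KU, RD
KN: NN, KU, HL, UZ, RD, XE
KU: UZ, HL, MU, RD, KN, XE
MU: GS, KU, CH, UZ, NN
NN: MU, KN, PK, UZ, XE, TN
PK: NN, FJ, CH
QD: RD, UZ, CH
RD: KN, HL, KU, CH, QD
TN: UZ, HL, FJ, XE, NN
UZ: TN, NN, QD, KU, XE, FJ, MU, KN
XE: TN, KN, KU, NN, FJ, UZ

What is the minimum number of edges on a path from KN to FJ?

Level 0: KN
Level 1: HL, KU, NN, RD, UZ, XE
Level 2: CH, FJ, MU, PK, QD, TN
Level 3: GS
FJ first appears at level 2.

2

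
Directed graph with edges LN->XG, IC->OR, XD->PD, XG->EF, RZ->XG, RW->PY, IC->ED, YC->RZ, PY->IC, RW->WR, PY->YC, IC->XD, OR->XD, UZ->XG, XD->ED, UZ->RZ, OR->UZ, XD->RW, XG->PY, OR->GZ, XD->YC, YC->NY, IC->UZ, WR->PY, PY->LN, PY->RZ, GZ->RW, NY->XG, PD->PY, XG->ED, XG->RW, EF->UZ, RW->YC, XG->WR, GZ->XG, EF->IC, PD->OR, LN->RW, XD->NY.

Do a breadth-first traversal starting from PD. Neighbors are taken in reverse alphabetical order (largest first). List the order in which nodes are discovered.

PD → PY → OR → YC → RZ → LN → IC → XD → UZ → GZ → NY → XG → RW → ED → WR → EF

Visit PD; enqueue PY, OR → queue [PY, OR]
Visit PY; enqueue YC, RZ, LN, IC → queue [OR, YC, RZ, LN, IC]
Visit OR; enqueue XD, UZ, GZ → queue [YC, RZ, LN, IC, XD, UZ, GZ]
Visit YC; enqueue NY → queue [RZ, LN, IC, XD, UZ, GZ, NY]
Visit RZ; enqueue XG → queue [LN, IC, XD, UZ, GZ, NY, XG]
Visit LN; enqueue RW → queue [IC, XD, UZ, GZ, NY, XG, RW]
Visit IC; enqueue ED → queue [XD, UZ, GZ, NY, XG, RW, ED]
Visit XD → queue [UZ, GZ, NY, XG, RW, ED]
Visit UZ → queue [GZ, NY, XG, RW, ED]
Visit GZ → queue [NY, XG, RW, ED]
Visit NY → queue [XG, RW, ED]
Visit XG; enqueue WR, EF → queue [RW, ED, WR, EF]
Visit RW → queue [ED, WR, EF]
Visit ED → queue [WR, EF]
Visit WR → queue [EF]
Visit EF → queue []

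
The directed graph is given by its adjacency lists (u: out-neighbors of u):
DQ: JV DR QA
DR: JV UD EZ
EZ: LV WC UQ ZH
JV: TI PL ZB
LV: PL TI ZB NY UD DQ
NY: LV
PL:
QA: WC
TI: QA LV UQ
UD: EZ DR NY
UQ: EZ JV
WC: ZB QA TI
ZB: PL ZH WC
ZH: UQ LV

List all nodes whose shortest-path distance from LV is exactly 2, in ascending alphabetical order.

DR, EZ, JV, QA, UQ, WC, ZH

Level 0: LV
Level 1: DQ, NY, PL, TI, UD, ZB
Level 2: DR, EZ, JV, QA, UQ, WC, ZH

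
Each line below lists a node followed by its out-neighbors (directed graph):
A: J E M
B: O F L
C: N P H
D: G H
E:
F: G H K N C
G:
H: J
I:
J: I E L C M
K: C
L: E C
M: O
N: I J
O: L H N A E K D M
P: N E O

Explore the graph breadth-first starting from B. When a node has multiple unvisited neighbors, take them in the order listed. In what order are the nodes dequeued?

B, O, F, L, H, N, A, E, K, D, M, G, C, J, I, P

Visit B; enqueue O, F, L → queue [O, F, L]
Visit O; enqueue H, N, A, E, K, D, M → queue [F, L, H, N, A, E, K, D, M]
Visit F; enqueue G, C → queue [L, H, N, A, E, K, D, M, G, C]
Visit L → queue [H, N, A, E, K, D, M, G, C]
Visit H; enqueue J → queue [N, A, E, K, D, M, G, C, J]
Visit N; enqueue I → queue [A, E, K, D, M, G, C, J, I]
Visit A → queue [E, K, D, M, G, C, J, I]
Visit E → queue [K, D, M, G, C, J, I]
Visit K → queue [D, M, G, C, J, I]
Visit D → queue [M, G, C, J, I]
Visit M → queue [G, C, J, I]
Visit G → queue [C, J, I]
Visit C; enqueue P → queue [J, I, P]
Visit J → queue [I, P]
Visit I → queue [P]
Visit P → queue []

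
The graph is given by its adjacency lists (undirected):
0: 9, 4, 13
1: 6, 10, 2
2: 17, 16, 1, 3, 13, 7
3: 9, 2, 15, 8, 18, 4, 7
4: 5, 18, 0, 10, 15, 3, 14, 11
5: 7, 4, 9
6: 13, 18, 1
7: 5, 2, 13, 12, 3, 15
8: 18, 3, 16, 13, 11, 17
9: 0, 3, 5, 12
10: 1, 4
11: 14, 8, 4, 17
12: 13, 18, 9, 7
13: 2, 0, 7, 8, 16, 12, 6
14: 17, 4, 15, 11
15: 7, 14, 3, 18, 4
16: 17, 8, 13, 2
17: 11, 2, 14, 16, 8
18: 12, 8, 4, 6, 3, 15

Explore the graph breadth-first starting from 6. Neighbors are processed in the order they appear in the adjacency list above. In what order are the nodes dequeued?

6, 13, 18, 1, 2, 0, 7, 8, 16, 12, 4, 3, 15, 10, 17, 9, 5, 11, 14

Visit 6; enqueue 13, 18, 1 → queue [13, 18, 1]
Visit 13; enqueue 2, 0, 7, 8, 16, 12 → queue [18, 1, 2, 0, 7, 8, 16, 12]
Visit 18; enqueue 4, 3, 15 → queue [1, 2, 0, 7, 8, 16, 12, 4, 3, 15]
Visit 1; enqueue 10 → queue [2, 0, 7, 8, 16, 12, 4, 3, 15, 10]
Visit 2; enqueue 17 → queue [0, 7, 8, 16, 12, 4, 3, 15, 10, 17]
Visit 0; enqueue 9 → queue [7, 8, 16, 12, 4, 3, 15, 10, 17, 9]
Visit 7; enqueue 5 → queue [8, 16, 12, 4, 3, 15, 10, 17, 9, 5]
Visit 8; enqueue 11 → queue [16, 12, 4, 3, 15, 10, 17, 9, 5, 11]
Visit 16 → queue [12, 4, 3, 15, 10, 17, 9, 5, 11]
Visit 12 → queue [4, 3, 15, 10, 17, 9, 5, 11]
Visit 4; enqueue 14 → queue [3, 15, 10, 17, 9, 5, 11, 14]
Visit 3 → queue [15, 10, 17, 9, 5, 11, 14]
Visit 15 → queue [10, 17, 9, 5, 11, 14]
Visit 10 → queue [17, 9, 5, 11, 14]
Visit 17 → queue [9, 5, 11, 14]
Visit 9 → queue [5, 11, 14]
Visit 5 → queue [11, 14]
Visit 11 → queue [14]
Visit 14 → queue []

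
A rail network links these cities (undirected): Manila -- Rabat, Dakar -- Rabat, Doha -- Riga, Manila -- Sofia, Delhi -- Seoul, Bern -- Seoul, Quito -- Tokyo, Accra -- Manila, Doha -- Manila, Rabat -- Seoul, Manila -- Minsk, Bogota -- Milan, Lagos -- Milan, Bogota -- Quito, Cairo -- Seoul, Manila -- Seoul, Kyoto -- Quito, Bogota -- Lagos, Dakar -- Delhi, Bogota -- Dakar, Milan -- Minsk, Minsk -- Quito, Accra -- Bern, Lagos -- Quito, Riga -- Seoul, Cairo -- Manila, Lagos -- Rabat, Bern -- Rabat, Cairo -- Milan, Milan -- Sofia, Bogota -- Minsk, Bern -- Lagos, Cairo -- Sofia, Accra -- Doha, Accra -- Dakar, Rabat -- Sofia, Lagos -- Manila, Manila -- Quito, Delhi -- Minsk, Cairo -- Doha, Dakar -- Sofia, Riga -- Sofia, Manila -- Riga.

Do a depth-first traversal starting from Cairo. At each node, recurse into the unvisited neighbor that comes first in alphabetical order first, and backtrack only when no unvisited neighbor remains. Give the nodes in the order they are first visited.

Visit Cairo
Cairo → Doha
Doha → Accra
Accra → Bern
Bern → Lagos
Lagos → Bogota
Bogota → Dakar
Dakar → Delhi
Delhi → Minsk
Minsk → Manila
Manila → Quito
Quito → Kyoto
Quito → Tokyo
Manila → Rabat
Rabat → Seoul
Seoul → Riga
Riga → Sofia
Sofia → Milan

Cairo, Doha, Accra, Bern, Lagos, Bogota, Dakar, Delhi, Minsk, Manila, Quito, Kyoto, Tokyo, Rabat, Seoul, Riga, Sofia, Milan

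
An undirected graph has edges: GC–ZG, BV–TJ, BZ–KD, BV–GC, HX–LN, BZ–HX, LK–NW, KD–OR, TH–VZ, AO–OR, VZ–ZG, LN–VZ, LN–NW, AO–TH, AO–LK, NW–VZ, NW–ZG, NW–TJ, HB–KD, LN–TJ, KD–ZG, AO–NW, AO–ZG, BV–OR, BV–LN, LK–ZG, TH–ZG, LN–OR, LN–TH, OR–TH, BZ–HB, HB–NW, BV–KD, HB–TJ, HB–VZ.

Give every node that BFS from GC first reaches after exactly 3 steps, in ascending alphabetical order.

Level 0: GC
Level 1: BV, ZG
Level 2: AO, KD, LK, LN, NW, OR, TH, TJ, VZ
Level 3: BZ, HB, HX

BZ, HB, HX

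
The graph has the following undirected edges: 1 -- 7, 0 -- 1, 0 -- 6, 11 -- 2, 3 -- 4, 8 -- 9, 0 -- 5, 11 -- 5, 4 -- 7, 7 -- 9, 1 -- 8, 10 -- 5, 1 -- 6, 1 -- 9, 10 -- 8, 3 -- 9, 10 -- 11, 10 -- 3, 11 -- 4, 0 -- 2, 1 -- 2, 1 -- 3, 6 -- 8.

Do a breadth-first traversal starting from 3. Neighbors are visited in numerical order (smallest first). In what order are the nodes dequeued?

3 → 1 → 4 → 9 → 10 → 0 → 2 → 6 → 7 → 8 → 11 → 5

Visit 3; enqueue 1, 4, 9, 10 → queue [1, 4, 9, 10]
Visit 1; enqueue 0, 2, 6, 7, 8 → queue [4, 9, 10, 0, 2, 6, 7, 8]
Visit 4; enqueue 11 → queue [9, 10, 0, 2, 6, 7, 8, 11]
Visit 9 → queue [10, 0, 2, 6, 7, 8, 11]
Visit 10; enqueue 5 → queue [0, 2, 6, 7, 8, 11, 5]
Visit 0 → queue [2, 6, 7, 8, 11, 5]
Visit 2 → queue [6, 7, 8, 11, 5]
Visit 6 → queue [7, 8, 11, 5]
Visit 7 → queue [8, 11, 5]
Visit 8 → queue [11, 5]
Visit 11 → queue [5]
Visit 5 → queue []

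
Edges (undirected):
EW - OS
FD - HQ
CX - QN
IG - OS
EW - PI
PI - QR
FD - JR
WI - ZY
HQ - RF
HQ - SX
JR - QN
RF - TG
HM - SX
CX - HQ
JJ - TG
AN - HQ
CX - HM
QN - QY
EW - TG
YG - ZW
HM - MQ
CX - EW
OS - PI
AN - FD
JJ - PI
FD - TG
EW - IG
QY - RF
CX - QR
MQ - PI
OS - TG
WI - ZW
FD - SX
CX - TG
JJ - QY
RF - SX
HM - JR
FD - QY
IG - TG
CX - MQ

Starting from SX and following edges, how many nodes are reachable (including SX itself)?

BFS from SX visits: SX, FD, HM, HQ, RF, AN, JR, QY, TG, CX, MQ, QN, JJ, EW, IG, OS, QR, PI
Reachable nodes: 18 of 22 total.

18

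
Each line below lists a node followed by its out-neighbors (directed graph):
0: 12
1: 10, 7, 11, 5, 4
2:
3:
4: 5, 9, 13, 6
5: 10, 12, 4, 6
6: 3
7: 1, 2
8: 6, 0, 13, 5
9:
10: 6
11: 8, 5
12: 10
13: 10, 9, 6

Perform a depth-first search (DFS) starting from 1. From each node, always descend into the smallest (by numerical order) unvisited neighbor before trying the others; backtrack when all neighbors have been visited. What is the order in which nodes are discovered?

1, 4, 5, 6, 3, 10, 12, 9, 13, 7, 2, 11, 8, 0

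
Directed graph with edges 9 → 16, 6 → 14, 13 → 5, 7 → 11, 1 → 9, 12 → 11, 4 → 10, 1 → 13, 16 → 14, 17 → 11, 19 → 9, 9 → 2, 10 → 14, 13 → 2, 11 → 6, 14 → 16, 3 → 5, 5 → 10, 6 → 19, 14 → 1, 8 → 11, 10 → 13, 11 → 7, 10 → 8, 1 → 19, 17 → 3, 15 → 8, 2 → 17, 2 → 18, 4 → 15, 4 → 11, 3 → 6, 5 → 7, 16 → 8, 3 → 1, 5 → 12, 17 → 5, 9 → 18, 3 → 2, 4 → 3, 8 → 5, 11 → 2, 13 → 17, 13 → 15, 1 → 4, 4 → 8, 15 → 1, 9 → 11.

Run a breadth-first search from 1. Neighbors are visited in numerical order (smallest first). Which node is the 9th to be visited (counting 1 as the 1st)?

11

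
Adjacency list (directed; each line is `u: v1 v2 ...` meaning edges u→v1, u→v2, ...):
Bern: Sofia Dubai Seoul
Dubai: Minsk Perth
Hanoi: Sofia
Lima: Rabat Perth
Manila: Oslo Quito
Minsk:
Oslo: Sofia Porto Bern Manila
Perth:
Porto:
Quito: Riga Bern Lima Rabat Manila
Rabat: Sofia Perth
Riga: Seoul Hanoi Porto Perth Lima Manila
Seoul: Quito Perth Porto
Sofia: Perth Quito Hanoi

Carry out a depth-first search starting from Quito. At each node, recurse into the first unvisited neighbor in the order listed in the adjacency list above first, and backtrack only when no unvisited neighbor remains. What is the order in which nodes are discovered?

Visit Quito
Quito → Riga
Riga → Seoul
Seoul → Perth
Seoul → Porto
Riga → Hanoi
Hanoi → Sofia
Riga → Lima
Lima → Rabat
Riga → Manila
Manila → Oslo
Oslo → Bern
Bern → Dubai
Dubai → Minsk

Quito → Riga → Seoul → Perth → Porto → Hanoi → Sofia → Lima → Rabat → Manila → Oslo → Bern → Dubai → Minsk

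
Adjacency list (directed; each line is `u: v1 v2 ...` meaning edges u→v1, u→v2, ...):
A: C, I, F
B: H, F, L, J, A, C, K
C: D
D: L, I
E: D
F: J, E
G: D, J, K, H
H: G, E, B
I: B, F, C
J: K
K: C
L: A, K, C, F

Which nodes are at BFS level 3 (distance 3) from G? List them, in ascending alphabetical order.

Level 0: G
Level 1: D, H, J, K
Level 2: B, C, E, I, L
Level 3: A, F

A, F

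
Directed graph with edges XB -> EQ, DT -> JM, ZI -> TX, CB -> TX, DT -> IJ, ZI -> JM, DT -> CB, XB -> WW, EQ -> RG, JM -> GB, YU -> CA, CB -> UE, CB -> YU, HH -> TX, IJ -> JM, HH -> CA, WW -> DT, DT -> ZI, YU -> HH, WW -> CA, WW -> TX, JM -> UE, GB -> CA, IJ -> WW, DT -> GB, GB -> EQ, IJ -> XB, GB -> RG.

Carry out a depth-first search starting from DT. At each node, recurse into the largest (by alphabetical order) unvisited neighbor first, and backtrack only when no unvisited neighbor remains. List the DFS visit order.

DT ZI TX JM UE GB RG EQ CA IJ XB WW CB YU HH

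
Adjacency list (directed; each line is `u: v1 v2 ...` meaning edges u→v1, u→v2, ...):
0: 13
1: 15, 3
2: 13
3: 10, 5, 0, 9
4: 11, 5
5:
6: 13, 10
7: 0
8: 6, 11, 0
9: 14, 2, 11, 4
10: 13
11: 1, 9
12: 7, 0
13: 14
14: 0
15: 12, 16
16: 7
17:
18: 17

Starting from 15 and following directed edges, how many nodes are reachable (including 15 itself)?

BFS from 15 visits: 15, 16, 12, 7, 0, 13, 14
Reachable nodes: 7 of 19 total.

7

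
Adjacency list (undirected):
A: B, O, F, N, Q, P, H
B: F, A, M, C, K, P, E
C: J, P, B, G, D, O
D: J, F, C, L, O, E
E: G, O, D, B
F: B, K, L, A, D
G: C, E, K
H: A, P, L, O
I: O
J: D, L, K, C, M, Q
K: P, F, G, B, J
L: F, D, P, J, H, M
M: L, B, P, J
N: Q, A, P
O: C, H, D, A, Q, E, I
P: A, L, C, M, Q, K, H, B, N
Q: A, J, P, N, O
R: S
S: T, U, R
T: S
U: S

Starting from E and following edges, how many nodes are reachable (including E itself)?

17

BFS from E visits: E, G, O, D, B, C, K, H, A, Q, I, J, F, L, M, P, N
Reachable nodes: 17 of 21 total.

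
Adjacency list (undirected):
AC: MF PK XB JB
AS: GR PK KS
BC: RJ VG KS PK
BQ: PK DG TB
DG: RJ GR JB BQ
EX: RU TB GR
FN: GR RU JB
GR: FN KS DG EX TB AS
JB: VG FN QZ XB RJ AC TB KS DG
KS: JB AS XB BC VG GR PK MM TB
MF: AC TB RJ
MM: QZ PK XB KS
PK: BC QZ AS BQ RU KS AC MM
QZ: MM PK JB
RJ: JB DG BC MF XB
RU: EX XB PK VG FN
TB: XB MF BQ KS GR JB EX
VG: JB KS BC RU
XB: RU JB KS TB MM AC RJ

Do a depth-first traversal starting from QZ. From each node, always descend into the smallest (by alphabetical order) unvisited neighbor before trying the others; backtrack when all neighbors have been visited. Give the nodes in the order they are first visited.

Visit QZ
QZ → JB
JB → AC
AC → MF
MF → RJ
RJ → BC
BC → KS
KS → AS
AS → GR
GR → DG
DG → BQ
BQ → PK
PK → MM
MM → XB
XB → RU
RU → EX
EX → TB
RU → FN
RU → VG

QZ, JB, AC, MF, RJ, BC, KS, AS, GR, DG, BQ, PK, MM, XB, RU, EX, TB, FN, VG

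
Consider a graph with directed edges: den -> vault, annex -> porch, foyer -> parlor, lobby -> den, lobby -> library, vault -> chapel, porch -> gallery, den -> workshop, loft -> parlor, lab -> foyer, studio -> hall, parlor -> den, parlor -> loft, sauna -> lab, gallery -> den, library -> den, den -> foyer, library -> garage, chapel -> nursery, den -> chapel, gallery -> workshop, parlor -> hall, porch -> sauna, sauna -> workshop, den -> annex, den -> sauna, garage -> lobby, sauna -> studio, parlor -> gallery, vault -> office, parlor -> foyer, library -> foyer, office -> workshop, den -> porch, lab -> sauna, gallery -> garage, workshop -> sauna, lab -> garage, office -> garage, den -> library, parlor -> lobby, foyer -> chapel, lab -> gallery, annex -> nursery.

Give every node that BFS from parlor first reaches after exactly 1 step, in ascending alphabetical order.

Level 0: parlor
Level 1: den, foyer, gallery, hall, lobby, loft
Level 2: annex, chapel, garage, library, porch, sauna, vault, workshop
Level 3: lab, nursery, office, studio

den, foyer, gallery, hall, lobby, loft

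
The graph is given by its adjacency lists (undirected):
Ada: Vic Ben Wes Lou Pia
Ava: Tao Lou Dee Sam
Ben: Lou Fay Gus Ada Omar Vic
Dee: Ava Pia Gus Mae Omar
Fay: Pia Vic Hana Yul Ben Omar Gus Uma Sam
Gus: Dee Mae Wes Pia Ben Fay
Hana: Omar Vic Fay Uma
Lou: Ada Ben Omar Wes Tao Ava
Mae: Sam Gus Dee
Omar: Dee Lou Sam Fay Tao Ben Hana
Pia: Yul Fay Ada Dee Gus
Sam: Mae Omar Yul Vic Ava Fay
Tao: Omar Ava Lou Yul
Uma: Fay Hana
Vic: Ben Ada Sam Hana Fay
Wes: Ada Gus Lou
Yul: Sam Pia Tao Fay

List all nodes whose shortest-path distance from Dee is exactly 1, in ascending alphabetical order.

Ava, Gus, Mae, Omar, Pia

Level 0: Dee
Level 1: Ava, Gus, Mae, Omar, Pia
Level 2: Ada, Ben, Fay, Hana, Lou, Sam, Tao, Wes, Yul
Level 3: Uma, Vic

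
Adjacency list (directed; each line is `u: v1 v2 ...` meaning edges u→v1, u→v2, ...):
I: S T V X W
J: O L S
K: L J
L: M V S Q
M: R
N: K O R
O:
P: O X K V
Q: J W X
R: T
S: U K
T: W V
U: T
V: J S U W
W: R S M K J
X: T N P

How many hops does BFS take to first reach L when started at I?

3

Level 0: I
Level 1: S, T, V, W, X
Level 2: J, K, M, N, P, R, U
Level 3: L, O
Level 4: Q
L first appears at level 3.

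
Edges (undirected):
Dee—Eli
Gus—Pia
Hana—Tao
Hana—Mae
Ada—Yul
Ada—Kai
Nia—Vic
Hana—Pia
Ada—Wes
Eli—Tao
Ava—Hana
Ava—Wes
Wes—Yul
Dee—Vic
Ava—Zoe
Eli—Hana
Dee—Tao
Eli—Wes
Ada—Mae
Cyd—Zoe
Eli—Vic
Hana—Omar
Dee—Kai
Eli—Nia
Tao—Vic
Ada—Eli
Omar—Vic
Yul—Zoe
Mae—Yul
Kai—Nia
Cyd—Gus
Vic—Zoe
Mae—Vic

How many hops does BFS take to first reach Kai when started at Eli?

2

Level 0: Eli
Level 1: Ada, Dee, Hana, Nia, Tao, Vic, Wes
Level 2: Ava, Kai, Mae, Omar, Pia, Yul, Zoe
Level 3: Cyd, Gus
Kai first appears at level 2.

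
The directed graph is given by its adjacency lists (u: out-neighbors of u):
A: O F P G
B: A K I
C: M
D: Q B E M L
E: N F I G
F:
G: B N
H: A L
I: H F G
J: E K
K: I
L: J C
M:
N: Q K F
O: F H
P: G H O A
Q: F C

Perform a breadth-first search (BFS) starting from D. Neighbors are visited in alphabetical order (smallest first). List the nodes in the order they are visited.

Visit D; enqueue B, E, L, M, Q → queue [B, E, L, M, Q]
Visit B; enqueue A, I, K → queue [E, L, M, Q, A, I, K]
Visit E; enqueue F, G, N → queue [L, M, Q, A, I, K, F, G, N]
Visit L; enqueue C, J → queue [M, Q, A, I, K, F, G, N, C, J]
Visit M → queue [Q, A, I, K, F, G, N, C, J]
Visit Q → queue [A, I, K, F, G, N, C, J]
Visit A; enqueue O, P → queue [I, K, F, G, N, C, J, O, P]
Visit I; enqueue H → queue [K, F, G, N, C, J, O, P, H]
Visit K → queue [F, G, N, C, J, O, P, H]
Visit F → queue [G, N, C, J, O, P, H]
Visit G → queue [N, C, J, O, P, H]
Visit N → queue [C, J, O, P, H]
Visit C → queue [J, O, P, H]
Visit J → queue [O, P, H]
Visit O → queue [P, H]
Visit P → queue [H]
Visit H → queue []

D, B, E, L, M, Q, A, I, K, F, G, N, C, J, O, P, H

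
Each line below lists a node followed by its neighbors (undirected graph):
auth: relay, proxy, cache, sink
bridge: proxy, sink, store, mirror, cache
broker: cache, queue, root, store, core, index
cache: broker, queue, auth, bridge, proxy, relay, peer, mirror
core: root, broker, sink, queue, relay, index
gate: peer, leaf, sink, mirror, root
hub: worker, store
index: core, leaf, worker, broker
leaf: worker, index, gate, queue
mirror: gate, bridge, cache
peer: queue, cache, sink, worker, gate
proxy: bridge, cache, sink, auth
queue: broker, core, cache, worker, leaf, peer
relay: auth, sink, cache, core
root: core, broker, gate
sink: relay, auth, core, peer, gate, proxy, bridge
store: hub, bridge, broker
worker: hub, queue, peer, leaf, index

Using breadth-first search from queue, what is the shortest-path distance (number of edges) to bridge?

Level 0: queue
Level 1: broker, cache, core, leaf, peer, worker
Level 2: auth, bridge, gate, hub, index, mirror, proxy, relay, root, sink, store
bridge first appears at level 2.

2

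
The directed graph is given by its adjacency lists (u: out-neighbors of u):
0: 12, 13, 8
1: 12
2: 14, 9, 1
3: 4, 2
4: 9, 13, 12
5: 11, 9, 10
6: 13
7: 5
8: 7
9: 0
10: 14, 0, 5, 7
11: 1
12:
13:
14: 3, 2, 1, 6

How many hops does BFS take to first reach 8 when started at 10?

2

Level 0: 10
Level 1: 0, 5, 7, 14
Level 2: 1, 2, 3, 6, 8, 9, 11, 12, 13
Level 3: 4
8 first appears at level 2.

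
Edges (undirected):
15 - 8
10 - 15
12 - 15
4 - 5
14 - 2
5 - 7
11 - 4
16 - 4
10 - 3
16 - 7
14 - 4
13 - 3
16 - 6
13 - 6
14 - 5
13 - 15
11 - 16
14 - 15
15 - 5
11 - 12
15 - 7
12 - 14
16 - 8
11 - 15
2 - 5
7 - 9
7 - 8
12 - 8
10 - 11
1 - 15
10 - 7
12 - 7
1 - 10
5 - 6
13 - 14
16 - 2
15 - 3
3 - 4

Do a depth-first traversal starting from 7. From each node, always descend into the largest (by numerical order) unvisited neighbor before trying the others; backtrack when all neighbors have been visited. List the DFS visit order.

Visit 7
7 → 16
16 → 11
11 → 15
15 → 14
14 → 13
13 → 6
6 → 5
5 → 4
4 → 3
3 → 10
10 → 1
5 → 2
14 → 12
12 → 8
7 → 9

7, 16, 11, 15, 14, 13, 6, 5, 4, 3, 10, 1, 2, 12, 8, 9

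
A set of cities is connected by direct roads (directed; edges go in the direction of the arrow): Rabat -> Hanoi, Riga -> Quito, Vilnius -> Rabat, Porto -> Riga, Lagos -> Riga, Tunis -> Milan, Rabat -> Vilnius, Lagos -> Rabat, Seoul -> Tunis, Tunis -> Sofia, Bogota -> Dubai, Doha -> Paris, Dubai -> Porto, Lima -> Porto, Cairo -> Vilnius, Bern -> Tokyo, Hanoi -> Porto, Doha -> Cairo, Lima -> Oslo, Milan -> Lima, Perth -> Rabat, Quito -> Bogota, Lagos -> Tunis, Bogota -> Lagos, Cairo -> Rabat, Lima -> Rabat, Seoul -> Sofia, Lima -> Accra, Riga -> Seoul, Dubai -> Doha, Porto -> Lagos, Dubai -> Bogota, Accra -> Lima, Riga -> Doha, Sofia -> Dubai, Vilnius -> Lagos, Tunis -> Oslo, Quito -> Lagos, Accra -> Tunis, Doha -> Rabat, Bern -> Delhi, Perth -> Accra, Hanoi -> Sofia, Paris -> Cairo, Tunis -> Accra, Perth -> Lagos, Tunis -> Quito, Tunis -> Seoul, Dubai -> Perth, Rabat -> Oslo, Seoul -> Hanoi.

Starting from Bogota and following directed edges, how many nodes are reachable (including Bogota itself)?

BFS from Bogota visits: Bogota, Lagos, Dubai, Tunis, Riga, Rabat, Porto, Perth, Doha, Sofia, Seoul, Quito, Oslo, Milan, Accra, Vilnius, Hanoi, Paris, Cairo, Lima
Reachable nodes: 20 of 23 total.

20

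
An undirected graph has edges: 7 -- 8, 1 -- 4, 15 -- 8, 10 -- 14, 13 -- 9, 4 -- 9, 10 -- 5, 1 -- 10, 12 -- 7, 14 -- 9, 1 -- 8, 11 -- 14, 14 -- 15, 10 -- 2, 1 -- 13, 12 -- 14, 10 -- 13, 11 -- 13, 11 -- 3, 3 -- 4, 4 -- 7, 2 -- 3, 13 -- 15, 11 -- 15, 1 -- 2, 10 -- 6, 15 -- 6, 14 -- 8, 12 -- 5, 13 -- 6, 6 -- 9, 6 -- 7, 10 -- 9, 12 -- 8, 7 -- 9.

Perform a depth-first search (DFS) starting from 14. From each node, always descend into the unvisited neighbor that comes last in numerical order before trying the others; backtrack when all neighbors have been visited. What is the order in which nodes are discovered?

Visit 14
14 → 15
15 → 13
13 → 11
11 → 3
3 → 4
4 → 9
9 → 10
10 → 6
6 → 7
7 → 12
12 → 8
8 → 1
1 → 2
12 → 5

14 → 15 → 13 → 11 → 3 → 4 → 9 → 10 → 6 → 7 → 12 → 8 → 1 → 2 → 5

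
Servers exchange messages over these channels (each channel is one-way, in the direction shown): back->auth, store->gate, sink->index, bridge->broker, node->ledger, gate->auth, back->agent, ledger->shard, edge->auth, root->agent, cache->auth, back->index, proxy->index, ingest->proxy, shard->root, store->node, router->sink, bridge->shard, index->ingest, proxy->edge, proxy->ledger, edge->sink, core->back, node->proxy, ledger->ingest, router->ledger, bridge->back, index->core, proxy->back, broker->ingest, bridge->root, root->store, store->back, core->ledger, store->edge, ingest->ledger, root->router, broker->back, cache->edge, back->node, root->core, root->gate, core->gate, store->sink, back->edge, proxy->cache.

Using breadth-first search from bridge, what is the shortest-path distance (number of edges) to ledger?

3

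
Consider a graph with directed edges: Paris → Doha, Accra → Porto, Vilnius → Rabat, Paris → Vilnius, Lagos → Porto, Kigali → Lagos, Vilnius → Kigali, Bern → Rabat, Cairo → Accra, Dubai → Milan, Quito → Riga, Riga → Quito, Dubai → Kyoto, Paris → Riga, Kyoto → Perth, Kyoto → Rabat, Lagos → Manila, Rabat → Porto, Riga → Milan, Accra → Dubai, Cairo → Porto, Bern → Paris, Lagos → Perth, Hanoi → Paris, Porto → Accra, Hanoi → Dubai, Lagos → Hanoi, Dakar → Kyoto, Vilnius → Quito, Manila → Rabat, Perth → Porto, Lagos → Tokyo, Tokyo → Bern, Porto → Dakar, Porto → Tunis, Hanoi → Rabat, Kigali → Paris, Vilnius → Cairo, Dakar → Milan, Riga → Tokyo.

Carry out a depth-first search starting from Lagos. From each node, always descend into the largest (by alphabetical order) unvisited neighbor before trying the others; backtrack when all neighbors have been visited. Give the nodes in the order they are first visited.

Lagos -> Tokyo -> Bern -> Rabat -> Porto -> Tunis -> Dakar -> Milan -> Kyoto -> Perth -> Accra -> Dubai -> Paris -> Vilnius -> Quito -> Riga -> Kigali -> Cairo -> Doha -> Manila -> Hanoi

Visit Lagos
Lagos → Tokyo
Tokyo → Bern
Bern → Rabat
Rabat → Porto
Porto → Tunis
Porto → Dakar
Dakar → Milan
Dakar → Kyoto
Kyoto → Perth
Porto → Accra
Accra → Dubai
Bern → Paris
Paris → Vilnius
Vilnius → Quito
Quito → Riga
Vilnius → Kigali
Vilnius → Cairo
Paris → Doha
Lagos → Manila
Lagos → Hanoi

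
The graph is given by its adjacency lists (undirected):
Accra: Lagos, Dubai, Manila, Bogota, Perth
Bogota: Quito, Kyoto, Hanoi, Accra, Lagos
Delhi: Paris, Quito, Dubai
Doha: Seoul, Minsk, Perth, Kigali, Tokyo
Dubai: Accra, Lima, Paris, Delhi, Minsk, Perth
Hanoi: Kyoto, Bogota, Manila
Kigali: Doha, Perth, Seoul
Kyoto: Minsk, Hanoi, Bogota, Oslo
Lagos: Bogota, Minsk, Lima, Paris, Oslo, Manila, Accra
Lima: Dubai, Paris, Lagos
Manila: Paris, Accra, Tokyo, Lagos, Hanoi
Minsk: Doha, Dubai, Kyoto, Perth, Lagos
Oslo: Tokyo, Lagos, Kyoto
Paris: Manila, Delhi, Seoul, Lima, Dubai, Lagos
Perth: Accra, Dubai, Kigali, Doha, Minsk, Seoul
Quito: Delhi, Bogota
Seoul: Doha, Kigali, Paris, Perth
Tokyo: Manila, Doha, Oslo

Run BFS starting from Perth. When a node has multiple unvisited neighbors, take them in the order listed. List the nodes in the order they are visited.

Perth Accra Dubai Kigali Doha Minsk Seoul Lagos Manila Bogota Lima Paris Delhi Tokyo Kyoto Oslo Hanoi Quito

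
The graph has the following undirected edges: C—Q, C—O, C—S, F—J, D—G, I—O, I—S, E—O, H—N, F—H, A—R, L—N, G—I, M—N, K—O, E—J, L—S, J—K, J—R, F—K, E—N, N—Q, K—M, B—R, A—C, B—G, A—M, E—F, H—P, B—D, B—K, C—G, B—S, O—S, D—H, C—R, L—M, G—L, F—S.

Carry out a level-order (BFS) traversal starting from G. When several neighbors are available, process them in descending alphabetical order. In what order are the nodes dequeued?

Visit G; enqueue L, I, D, C, B → queue [L, I, D, C, B]
Visit L; enqueue S, N, M → queue [I, D, C, B, S, N, M]
Visit I; enqueue O → queue [D, C, B, S, N, M, O]
Visit D; enqueue H → queue [C, B, S, N, M, O, H]
Visit C; enqueue R, Q, A → queue [B, S, N, M, O, H, R, Q, A]
Visit B; enqueue K → queue [S, N, M, O, H, R, Q, A, K]
Visit S; enqueue F → queue [N, M, O, H, R, Q, A, K, F]
Visit N; enqueue E → queue [M, O, H, R, Q, A, K, F, E]
Visit M → queue [O, H, R, Q, A, K, F, E]
Visit O → queue [H, R, Q, A, K, F, E]
Visit H; enqueue P → queue [R, Q, A, K, F, E, P]
Visit R; enqueue J → queue [Q, A, K, F, E, P, J]
Visit Q → queue [A, K, F, E, P, J]
Visit A → queue [K, F, E, P, J]
Visit K → queue [F, E, P, J]
Visit F → queue [E, P, J]
Visit E → queue [P, J]
Visit P → queue [J]
Visit J → queue []

G, L, I, D, C, B, S, N, M, O, H, R, Q, A, K, F, E, P, J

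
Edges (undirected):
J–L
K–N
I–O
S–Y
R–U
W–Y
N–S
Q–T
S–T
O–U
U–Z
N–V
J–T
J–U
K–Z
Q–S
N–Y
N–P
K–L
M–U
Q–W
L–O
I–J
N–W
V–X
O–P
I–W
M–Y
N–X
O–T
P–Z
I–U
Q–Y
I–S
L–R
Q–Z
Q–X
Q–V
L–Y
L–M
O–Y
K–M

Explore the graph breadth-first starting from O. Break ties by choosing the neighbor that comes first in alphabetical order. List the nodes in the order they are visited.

O, I, L, P, T, U, Y, J, S, W, K, M, R, N, Z, Q, V, X

Visit O; enqueue I, L, P, T, U, Y → queue [I, L, P, T, U, Y]
Visit I; enqueue J, S, W → queue [L, P, T, U, Y, J, S, W]
Visit L; enqueue K, M, R → queue [P, T, U, Y, J, S, W, K, M, R]
Visit P; enqueue N, Z → queue [T, U, Y, J, S, W, K, M, R, N, Z]
Visit T; enqueue Q → queue [U, Y, J, S, W, K, M, R, N, Z, Q]
Visit U → queue [Y, J, S, W, K, M, R, N, Z, Q]
Visit Y → queue [J, S, W, K, M, R, N, Z, Q]
Visit J → queue [S, W, K, M, R, N, Z, Q]
Visit S → queue [W, K, M, R, N, Z, Q]
Visit W → queue [K, M, R, N, Z, Q]
Visit K → queue [M, R, N, Z, Q]
Visit M → queue [R, N, Z, Q]
Visit R → queue [N, Z, Q]
Visit N; enqueue V, X → queue [Z, Q, V, X]
Visit Z → queue [Q, V, X]
Visit Q → queue [V, X]
Visit V → queue [X]
Visit X → queue []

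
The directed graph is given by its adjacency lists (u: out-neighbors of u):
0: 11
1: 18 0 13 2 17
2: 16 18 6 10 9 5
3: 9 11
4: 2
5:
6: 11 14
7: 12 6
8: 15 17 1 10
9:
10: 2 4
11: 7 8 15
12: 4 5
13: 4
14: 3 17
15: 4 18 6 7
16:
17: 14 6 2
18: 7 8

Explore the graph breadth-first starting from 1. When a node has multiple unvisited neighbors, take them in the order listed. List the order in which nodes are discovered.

Visit 1; enqueue 18, 0, 13, 2, 17 → queue [18, 0, 13, 2, 17]
Visit 18; enqueue 7, 8 → queue [0, 13, 2, 17, 7, 8]
Visit 0; enqueue 11 → queue [13, 2, 17, 7, 8, 11]
Visit 13; enqueue 4 → queue [2, 17, 7, 8, 11, 4]
Visit 2; enqueue 16, 6, 10, 9, 5 → queue [17, 7, 8, 11, 4, 16, 6, 10, 9, 5]
Visit 17; enqueue 14 → queue [7, 8, 11, 4, 16, 6, 10, 9, 5, 14]
Visit 7; enqueue 12 → queue [8, 11, 4, 16, 6, 10, 9, 5, 14, 12]
Visit 8; enqueue 15 → queue [11, 4, 16, 6, 10, 9, 5, 14, 12, 15]
Visit 11 → queue [4, 16, 6, 10, 9, 5, 14, 12, 15]
Visit 4 → queue [16, 6, 10, 9, 5, 14, 12, 15]
Visit 16 → queue [6, 10, 9, 5, 14, 12, 15]
Visit 6 → queue [10, 9, 5, 14, 12, 15]
Visit 10 → queue [9, 5, 14, 12, 15]
Visit 9 → queue [5, 14, 12, 15]
Visit 5 → queue [14, 12, 15]
Visit 14; enqueue 3 → queue [12, 15, 3]
Visit 12 → queue [15, 3]
Visit 15 → queue [3]
Visit 3 → queue []

1, 18, 0, 13, 2, 17, 7, 8, 11, 4, 16, 6, 10, 9, 5, 14, 12, 15, 3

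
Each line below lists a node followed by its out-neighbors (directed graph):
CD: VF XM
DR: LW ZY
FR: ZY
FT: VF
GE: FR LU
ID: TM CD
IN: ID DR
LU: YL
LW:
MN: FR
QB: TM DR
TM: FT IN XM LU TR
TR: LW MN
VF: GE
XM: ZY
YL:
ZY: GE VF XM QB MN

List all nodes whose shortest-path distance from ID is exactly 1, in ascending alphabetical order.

Level 0: ID
Level 1: CD, TM
Level 2: FT, IN, LU, TR, VF, XM
Level 3: DR, GE, LW, MN, YL, ZY
Level 4: FR, QB

CD, TM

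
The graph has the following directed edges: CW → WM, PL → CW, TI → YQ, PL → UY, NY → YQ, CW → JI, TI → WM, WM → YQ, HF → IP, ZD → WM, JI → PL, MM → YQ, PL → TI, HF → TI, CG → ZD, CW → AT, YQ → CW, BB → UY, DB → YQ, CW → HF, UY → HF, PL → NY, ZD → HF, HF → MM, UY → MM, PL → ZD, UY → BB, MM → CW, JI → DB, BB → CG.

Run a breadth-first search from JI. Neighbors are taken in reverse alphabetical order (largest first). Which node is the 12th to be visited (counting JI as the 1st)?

Visit JI; enqueue PL, DB → queue [PL, DB]
Visit PL; enqueue ZD, UY, TI, NY, CW → queue [DB, ZD, UY, TI, NY, CW]
Visit DB; enqueue YQ → queue [ZD, UY, TI, NY, CW, YQ]
Visit ZD; enqueue WM, HF → queue [UY, TI, NY, CW, YQ, WM, HF]
Visit UY; enqueue MM, BB → queue [TI, NY, CW, YQ, WM, HF, MM, BB]
Visit TI → queue [NY, CW, YQ, WM, HF, MM, BB]
Visit NY → queue [CW, YQ, WM, HF, MM, BB]
Visit CW; enqueue AT → queue [YQ, WM, HF, MM, BB, AT]
Visit YQ → queue [WM, HF, MM, BB, AT]
Visit WM → queue [HF, MM, BB, AT]
Visit HF; enqueue IP → queue [MM, BB, AT, IP]
Visit MM → queue [BB, AT, IP]
Visit BB; enqueue CG → queue [AT, IP, CG]
Visit AT → queue [IP, CG]
Visit IP → queue [CG]
Visit CG → queue []

Visit order: JI, PL, DB, ZD, UY, TI, NY, CW, YQ, WM, HF, MM, BB, AT, IP, CG

MM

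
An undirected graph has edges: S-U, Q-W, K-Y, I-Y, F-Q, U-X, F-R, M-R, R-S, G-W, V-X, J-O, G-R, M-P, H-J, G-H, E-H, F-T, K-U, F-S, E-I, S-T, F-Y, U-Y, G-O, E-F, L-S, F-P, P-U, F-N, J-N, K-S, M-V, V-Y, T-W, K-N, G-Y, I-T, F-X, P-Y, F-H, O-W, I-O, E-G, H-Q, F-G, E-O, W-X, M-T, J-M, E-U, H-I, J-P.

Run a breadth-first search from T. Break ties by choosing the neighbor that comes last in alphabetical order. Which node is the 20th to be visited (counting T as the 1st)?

E

Visit T; enqueue W, S, M, I, F → queue [W, S, M, I, F]
Visit W; enqueue X, Q, O, G → queue [S, M, I, F, X, Q, O, G]
Visit S; enqueue U, R, L, K → queue [M, I, F, X, Q, O, G, U, R, L, K]
Visit M; enqueue V, P, J → queue [I, F, X, Q, O, G, U, R, L, K, V, P, J]
Visit I; enqueue Y, H, E → queue [F, X, Q, O, G, U, R, L, K, V, P, J, Y, H, E]
Visit F; enqueue N → queue [X, Q, O, G, U, R, L, K, V, P, J, Y, H, E, N]
Visit X → queue [Q, O, G, U, R, L, K, V, P, J, Y, H, E, N]
Visit Q → queue [O, G, U, R, L, K, V, P, J, Y, H, E, N]
Visit O → queue [G, U, R, L, K, V, P, J, Y, H, E, N]
Visit G → queue [U, R, L, K, V, P, J, Y, H, E, N]
Visit U → queue [R, L, K, V, P, J, Y, H, E, N]
Visit R → queue [L, K, V, P, J, Y, H, E, N]
Visit L → queue [K, V, P, J, Y, H, E, N]
Visit K → queue [V, P, J, Y, H, E, N]
Visit V → queue [P, J, Y, H, E, N]
Visit P → queue [J, Y, H, E, N]
Visit J → queue [Y, H, E, N]
Visit Y → queue [H, E, N]
Visit H → queue [E, N]
Visit E → queue [N]
Visit N → queue []

Visit order: T, W, S, M, I, F, X, Q, O, G, U, R, L, K, V, P, J, Y, H, E, N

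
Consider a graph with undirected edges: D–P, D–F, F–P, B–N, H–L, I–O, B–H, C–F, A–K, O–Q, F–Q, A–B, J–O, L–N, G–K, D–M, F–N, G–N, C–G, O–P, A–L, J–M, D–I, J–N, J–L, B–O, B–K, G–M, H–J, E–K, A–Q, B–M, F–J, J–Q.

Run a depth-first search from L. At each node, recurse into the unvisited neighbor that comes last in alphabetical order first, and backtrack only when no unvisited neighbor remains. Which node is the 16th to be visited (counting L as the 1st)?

Visit L
L → N
N → J
J → Q
Q → O
O → P
P → F
F → D
D → M
M → G
G → K
K → E
K → B
B → H
B → A
G → C
D → I

Visit order: L, N, J, Q, O, P, F, D, M, G, K, E, B, H, A, C, I

C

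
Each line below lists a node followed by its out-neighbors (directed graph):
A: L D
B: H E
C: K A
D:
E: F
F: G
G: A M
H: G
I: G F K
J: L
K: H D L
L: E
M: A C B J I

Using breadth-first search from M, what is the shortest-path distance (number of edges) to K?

Level 0: M
Level 1: A, B, C, I, J
Level 2: D, E, F, G, H, K, L
K first appears at level 2.

2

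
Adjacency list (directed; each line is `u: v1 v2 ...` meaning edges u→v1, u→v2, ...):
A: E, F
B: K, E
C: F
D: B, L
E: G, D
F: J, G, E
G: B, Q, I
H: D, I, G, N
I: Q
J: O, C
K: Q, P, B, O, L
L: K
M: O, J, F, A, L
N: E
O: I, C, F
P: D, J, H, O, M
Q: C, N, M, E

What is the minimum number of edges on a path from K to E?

2

Level 0: K
Level 1: B, L, O, P, Q
Level 2: C, D, E, F, H, I, J, M, N
Level 3: A, G
E first appears at level 2.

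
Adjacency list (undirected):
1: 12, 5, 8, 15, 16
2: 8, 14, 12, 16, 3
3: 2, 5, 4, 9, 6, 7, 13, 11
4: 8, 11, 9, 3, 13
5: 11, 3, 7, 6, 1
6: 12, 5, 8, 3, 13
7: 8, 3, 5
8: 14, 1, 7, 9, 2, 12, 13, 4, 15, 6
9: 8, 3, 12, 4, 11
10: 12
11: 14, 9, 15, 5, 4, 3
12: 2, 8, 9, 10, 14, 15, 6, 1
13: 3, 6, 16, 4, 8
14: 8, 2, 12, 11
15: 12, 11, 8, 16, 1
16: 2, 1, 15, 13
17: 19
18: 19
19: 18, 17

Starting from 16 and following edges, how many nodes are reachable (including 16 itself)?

BFS from 16 visits: 16, 2, 1, 15, 13, 8, 14, 12, 3, 5, 11, 6, 4, 7, 9, 10
Reachable nodes: 16 of 19 total.

16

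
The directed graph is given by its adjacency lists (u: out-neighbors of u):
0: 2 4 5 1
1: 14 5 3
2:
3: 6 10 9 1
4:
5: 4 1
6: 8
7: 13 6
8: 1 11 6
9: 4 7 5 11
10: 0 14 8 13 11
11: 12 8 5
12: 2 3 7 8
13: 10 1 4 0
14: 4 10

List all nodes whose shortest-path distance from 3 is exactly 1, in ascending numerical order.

1, 6, 9, 10

Level 0: 3
Level 1: 1, 6, 9, 10
Level 2: 0, 4, 5, 7, 8, 11, 13, 14
Level 3: 2, 12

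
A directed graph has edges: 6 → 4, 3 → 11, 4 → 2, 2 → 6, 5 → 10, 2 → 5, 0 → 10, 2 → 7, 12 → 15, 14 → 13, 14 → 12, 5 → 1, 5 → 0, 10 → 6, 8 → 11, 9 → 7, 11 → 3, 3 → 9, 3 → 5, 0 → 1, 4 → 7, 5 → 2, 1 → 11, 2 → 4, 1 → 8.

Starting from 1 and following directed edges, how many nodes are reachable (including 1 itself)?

BFS from 1 visits: 1, 8, 11, 3, 5, 9, 0, 2, 10, 7, 4, 6
Reachable nodes: 12 of 16 total.

12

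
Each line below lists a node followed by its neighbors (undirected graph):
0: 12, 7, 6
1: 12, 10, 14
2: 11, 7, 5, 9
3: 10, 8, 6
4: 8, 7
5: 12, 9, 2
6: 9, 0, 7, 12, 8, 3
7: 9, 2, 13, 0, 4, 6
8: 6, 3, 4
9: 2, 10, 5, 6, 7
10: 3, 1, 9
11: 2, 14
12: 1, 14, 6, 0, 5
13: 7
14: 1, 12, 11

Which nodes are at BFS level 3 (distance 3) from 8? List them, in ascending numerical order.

1, 2, 5, 13, 14

Level 0: 8
Level 1: 3, 4, 6
Level 2: 0, 7, 9, 10, 12
Level 3: 1, 2, 5, 13, 14
Level 4: 11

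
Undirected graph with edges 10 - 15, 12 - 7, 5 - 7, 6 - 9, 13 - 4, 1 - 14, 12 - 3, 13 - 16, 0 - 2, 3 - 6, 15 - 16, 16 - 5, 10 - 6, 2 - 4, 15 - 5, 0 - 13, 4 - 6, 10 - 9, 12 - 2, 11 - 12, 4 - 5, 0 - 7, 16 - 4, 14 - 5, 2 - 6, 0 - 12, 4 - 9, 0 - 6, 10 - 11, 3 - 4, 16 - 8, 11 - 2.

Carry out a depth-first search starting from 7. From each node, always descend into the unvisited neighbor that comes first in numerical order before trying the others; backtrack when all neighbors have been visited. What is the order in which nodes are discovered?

7, 0, 2, 4, 3, 6, 9, 10, 11, 12, 15, 5, 14, 1, 16, 8, 13

Visit 7
7 → 0
0 → 2
2 → 4
4 → 3
3 → 6
6 → 9
9 → 10
10 → 11
11 → 12
10 → 15
15 → 5
5 → 14
14 → 1
5 → 16
16 → 8
16 → 13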